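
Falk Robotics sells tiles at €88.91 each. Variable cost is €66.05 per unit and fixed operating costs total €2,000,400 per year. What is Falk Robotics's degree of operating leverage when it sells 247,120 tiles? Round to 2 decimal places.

At 247,120 units, contribution = 247,120 × €22.86 = €5,649,163.20.
Subtracting fixed costs: EBIT = €5,649,163.20 − €2,000,400 = €3,648,763.20.
Degree of operating leverage = €5,649,163.20 / €3,648,763.20 = 1.5482.

1.55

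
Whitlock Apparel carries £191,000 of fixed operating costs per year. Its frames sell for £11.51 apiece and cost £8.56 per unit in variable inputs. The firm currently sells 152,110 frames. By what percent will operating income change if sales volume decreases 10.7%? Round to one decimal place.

At 152,110 units, contribution = 152,110 × £2.95 = £448,724.50.
EBIT = £448,724.50 − £191,000 = £257,724.50.
Degree of operating leverage = £448,724.50 / £257,724.50 = 1.7411.
%ΔEBIT = DOL × %ΔSales = 1.7411 × -10.7% = -18.6%.

-18.6%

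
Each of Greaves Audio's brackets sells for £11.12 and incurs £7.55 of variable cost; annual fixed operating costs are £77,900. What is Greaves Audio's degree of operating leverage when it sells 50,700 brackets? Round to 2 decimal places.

1.76

Total contribution margin = 50,700 × £3.57 = £180,999.00.
Subtracting fixed costs: EBIT = £180,999.00 − £77,900 = £103,099.00.
DOL = contribution ÷ EBIT = £180,999.00 ÷ £103,099.00 = 1.7556.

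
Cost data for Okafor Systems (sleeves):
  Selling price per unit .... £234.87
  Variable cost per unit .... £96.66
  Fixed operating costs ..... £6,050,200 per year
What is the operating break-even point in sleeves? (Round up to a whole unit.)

43,776 sleeves

Unit CM = price − variable cost = £234.87 − £96.66 = £138.21.
Break-even Q = £6,050,200 / £138.21 = 43,775.41 → 43,776 sleeves.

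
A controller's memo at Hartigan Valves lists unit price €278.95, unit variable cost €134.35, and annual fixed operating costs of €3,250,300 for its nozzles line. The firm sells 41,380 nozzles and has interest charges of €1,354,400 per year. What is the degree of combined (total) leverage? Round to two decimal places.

Contribution at this volume is 41,380 × €144.60 = €5,983,548.00.
EBIT = €5,983,548.00 − €3,250,300 = €2,733,248.00. Interest = €1,354,400.00.
DOL = €5,983,548.00 ÷ €2,733,248.00 = 2.1892; DFL = €2,733,248.00 ÷ €1,378,848.00 = 1.9823.
Combined leverage = 2.1892 × 1.9823 = 4.3397.

4.34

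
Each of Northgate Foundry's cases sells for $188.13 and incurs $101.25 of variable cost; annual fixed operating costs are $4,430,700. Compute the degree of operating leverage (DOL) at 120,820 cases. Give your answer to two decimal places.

At 120,820 units, contribution = 120,820 × $86.88 = $10,496,841.60.
Subtracting fixed costs: EBIT = $10,496,841.60 − $4,430,700 = $6,066,141.60.
DOL = contribution ÷ EBIT = $10,496,841.60 ÷ $6,066,141.60 = 1.7304.

1.73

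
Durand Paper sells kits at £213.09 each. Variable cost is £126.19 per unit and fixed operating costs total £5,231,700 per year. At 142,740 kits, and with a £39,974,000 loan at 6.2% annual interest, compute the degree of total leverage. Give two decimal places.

2.64

Contribution at this volume is 142,740 × £86.90 = £12,404,106.00.
Operating income = contribution − fixed costs = £12,404,106.00 − £5,231,700 = £7,172,406.00. Interest = £2,478,388.00.
DOL = £12,404,106.00 ÷ £7,172,406.00 = 1.7294; DFL = £7,172,406.00 ÷ £4,694,018.00 = 1.5280.
DCL = DOL × DFL = 1.7294 × 1.5280 = 2.6425.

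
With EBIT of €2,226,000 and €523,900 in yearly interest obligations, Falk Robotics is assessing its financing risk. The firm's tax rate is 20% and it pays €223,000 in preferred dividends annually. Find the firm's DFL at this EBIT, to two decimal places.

Interest = €523,900.00.
Pre-tax preferred-dividend burden = €223,000 ÷ (1 − 0.20) = €278,750.00.
DFL = EBIT ÷ [EBIT − I − D_p/(1−t)] = €2,226,000 ÷ [€2,226,000 − €523,900.00 − €278,750.00] = €2,226,000 ÷ €1,423,350.00 = 1.5639.

1.56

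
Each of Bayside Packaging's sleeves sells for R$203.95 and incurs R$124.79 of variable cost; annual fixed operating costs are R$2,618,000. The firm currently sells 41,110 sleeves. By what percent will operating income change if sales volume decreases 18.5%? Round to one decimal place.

-94.6%

Total contribution margin = 41,110 × R$79.16 = R$3,254,267.60.
EBIT = R$3,254,267.60 − R$2,618,000 = R$636,267.60.
DOL = contribution ÷ EBIT = R$3,254,267.60 ÷ R$636,267.60 = 5.1146.
%ΔEBIT = DOL × %ΔSales = 5.1146 × -18.5% = -94.6%.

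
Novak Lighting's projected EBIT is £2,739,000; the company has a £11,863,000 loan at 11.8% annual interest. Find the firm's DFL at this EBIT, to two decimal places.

2.05

Interest = £1,399,834.00.
DFL = EBIT ÷ (EBIT − I) = £2,739,000 ÷ (£2,739,000 − £1,399,834.00) = £2,739,000 ÷ £1,339,166.00 = 2.0453.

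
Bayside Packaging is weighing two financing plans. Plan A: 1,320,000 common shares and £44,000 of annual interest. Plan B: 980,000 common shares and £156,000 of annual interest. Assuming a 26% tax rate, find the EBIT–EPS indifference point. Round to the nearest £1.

Set EPS_A = EPS_B: (EBIT − £44,000)(1 − 0.26) ÷ 1,320,000 = (EBIT − £156,000)(1 − 0.26) ÷ 980,000.
Cancelling (1 − t) and cross-multiplying: 980,000·(EBIT − 44,000) = 1,320,000·(EBIT − 156,000).
EBIT × (1,320,000 − 980,000) = 156,000 × 1,320,000 − 44,000 × 980,000 = 162,800,000,000, so EBIT = 162,800,000,000 ÷ 340,000 = 478,823.53.

£478,824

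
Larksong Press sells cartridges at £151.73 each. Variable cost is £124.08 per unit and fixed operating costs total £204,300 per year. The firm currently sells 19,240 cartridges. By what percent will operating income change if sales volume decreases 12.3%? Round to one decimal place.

Total contribution margin = 19,240 × £27.65 = £531,986.00.
EBIT = £531,986.00 − £204,300 = £327,686.00.
Degree of operating leverage = £531,986.00 / £327,686.00 = 1.6235.
Operating income changes by 1.6235 × -12.3% = -20.0%.

-20.0%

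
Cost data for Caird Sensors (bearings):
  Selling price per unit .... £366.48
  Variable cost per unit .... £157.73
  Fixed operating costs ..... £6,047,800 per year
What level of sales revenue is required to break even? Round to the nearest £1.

CM per unit = £366.48 − £157.73 = £208.75; CM ratio = £208.75 / £366.48 = 0.5696.
Break-even revenue = fixed costs × price ÷ CM = £6,047,800 × £366.48 ÷ £208.75 = £10,617,474.

£10,617,474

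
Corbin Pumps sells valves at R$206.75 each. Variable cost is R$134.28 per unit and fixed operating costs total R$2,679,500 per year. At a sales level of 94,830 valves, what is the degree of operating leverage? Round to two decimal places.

1.64

At 94,830 units, contribution = 94,830 × R$72.47 = R$6,872,330.10.
EBIT = R$6,872,330.10 − R$2,679,500 = R$4,192,830.10.
So DOL = total CM / EBIT = R$6,872,330.10 / R$4,192,830.10 = 1.6391.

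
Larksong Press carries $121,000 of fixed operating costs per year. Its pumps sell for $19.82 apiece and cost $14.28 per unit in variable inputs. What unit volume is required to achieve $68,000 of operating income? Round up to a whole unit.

Each unit contributes $19.82 − $14.28 = $5.54.
Units = (FC + target) / CM = ($121,000 + $68,000) / $5.54 = 34,115.52, so 34,116 pumps.

34,116 pumps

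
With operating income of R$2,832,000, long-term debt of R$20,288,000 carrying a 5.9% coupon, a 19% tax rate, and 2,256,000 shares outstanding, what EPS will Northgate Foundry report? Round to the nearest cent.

Pre-tax income = R$2,832,000 − R$1,196,992.00 = R$1,635,008.00.
Net income = R$1,635,008.00 × (1 − 0.19) = R$1,324,356.48.
Per share: R$1,324,356.48 / 2,256,000 shares = R$0.59.

R$0.59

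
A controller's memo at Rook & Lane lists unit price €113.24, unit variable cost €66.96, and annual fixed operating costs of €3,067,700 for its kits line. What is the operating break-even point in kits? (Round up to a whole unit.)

66,286 kits

Each unit contributes €113.24 − €66.96 = €46.28.
Break-even volume = fixed costs ÷ CM per unit = €3,067,700 ÷ €46.28 = 66,285.65, so 66,286 kits.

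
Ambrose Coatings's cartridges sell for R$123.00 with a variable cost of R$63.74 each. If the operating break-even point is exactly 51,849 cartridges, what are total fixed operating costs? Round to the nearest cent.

R$3,072,571.74

Contribution margin per unit = R$123.00 − R$63.74 = R$59.26.
Since BE = FC / CM, FC = 51,849 × R$59.26 = R$3,072,571.74.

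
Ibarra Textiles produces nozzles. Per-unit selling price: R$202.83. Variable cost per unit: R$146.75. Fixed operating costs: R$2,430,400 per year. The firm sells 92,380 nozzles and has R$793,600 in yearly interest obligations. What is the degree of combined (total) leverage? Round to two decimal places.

2.65

At 92,380 units, contribution = 92,380 × R$56.08 = R$5,180,670.40.
Subtracting fixed costs: EBIT = R$5,180,670.40 − R$2,430,400 = R$2,750,270.40. Interest = R$793,600.00.
DOL = R$5,180,670.40 ÷ R$2,750,270.40 = 1.8837; DFL = R$2,750,270.40 ÷ R$1,956,670.40 = 1.4056.
DCL = DOL × DFL = 1.8837 × 1.4056 = 2.6477.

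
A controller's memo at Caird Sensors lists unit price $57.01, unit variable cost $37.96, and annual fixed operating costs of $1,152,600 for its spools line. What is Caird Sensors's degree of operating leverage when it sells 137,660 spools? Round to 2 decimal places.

1.78

At 137,660 units, contribution = 137,660 × $19.05 = $2,622,423.00.
Operating income = contribution − fixed costs = $2,622,423.00 − $1,152,600 = $1,469,823.00.
DOL = contribution ÷ EBIT = $2,622,423.00 ÷ $1,469,823.00 = 1.7842.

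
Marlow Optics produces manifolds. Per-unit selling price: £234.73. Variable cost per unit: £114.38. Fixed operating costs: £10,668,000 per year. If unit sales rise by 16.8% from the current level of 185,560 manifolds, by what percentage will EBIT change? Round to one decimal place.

+32.2%

At 185,560 units, contribution = 185,560 × £120.35 = £22,332,146.00.
Operating income = contribution − fixed costs = £22,332,146.00 − £10,668,000 = £11,664,146.00.
Degree of operating leverage = £22,332,146.00 / £11,664,146.00 = 1.9146.
%ΔEBIT = DOL × %ΔSales = 1.9146 × +16.8% = +32.2%.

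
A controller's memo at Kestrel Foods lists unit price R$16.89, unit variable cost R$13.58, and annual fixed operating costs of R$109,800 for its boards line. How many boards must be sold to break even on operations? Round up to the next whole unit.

Unit CM = price − variable cost = R$16.89 − R$13.58 = R$3.31.
Break-even volume = fixed costs ÷ CM per unit = R$109,800 ÷ R$3.31 = 33,172.21, so 33,173 boards.

33,173 boards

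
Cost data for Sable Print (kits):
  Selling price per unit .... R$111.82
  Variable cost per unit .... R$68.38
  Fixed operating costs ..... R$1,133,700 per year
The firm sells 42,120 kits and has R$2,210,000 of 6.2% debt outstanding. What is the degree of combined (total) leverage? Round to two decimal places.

Contribution at this volume is 42,120 × R$43.44 = R$1,829,692.80.
Subtracting fixed costs: EBIT = R$1,829,692.80 − R$1,133,700 = R$695,992.80. Interest = R$137,020.00.
DOL = R$1,829,692.80 ÷ R$695,992.80 = 2.6289; DFL = R$695,992.80 ÷ R$558,972.80 = 1.2451.
DCL = DOL × DFL = 2.6289 × 1.2451 = 3.2732.

3.27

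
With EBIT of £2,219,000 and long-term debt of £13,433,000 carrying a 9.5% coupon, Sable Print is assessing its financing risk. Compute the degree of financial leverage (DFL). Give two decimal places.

Annual interest charges come to £1,276,135.00.
DFL = EBIT ÷ (EBIT − I) = £2,219,000 ÷ (£2,219,000 − £1,276,135.00) = £2,219,000 ÷ £942,865.00 = 2.3535.

2.35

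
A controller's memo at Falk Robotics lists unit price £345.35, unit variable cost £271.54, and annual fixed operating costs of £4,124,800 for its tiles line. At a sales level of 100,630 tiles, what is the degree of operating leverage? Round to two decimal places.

2.25

Total contribution margin = 100,630 × £73.81 = £7,427,500.30.
EBIT = £7,427,500.30 − £4,124,800 = £3,302,700.30.
So DOL = total CM / EBIT = £7,427,500.30 / £3,302,700.30 = 2.2489.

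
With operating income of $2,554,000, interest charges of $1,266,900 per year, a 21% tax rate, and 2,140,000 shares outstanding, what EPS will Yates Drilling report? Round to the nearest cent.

$0.48

Interest = $1,266,900.00, so EBT = $2,554,000 − $1,266,900.00 = $1,287,100.00.
After tax at 21%: net income = $1,287,100.00 × 0.79 = $1,016,809.00.
EPS = $1,016,809.00 ÷ 2,140,000 = $0.48.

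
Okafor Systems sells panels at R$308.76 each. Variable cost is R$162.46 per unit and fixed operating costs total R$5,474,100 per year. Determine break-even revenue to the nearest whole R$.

R$11,552,858

Contribution margin per unit = R$308.76 − R$162.46 = R$146.30, a CM ratio of R$146.30 ÷ R$308.76 = 0.4738.
Break-even revenue = fixed costs × price ÷ CM = R$5,474,100 × R$308.76 ÷ R$146.30 = R$11,552,858.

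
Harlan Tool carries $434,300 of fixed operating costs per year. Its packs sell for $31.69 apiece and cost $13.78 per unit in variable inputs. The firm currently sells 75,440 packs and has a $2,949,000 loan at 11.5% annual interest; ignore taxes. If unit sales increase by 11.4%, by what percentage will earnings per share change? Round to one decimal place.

Contribution at this volume is 75,440 × $17.91 = $1,351,130.40.
Operating income = contribution − fixed costs = $1,351,130.40 − $434,300 = $916,830.40.
Interest = $339,135.00, so EBIT − I = $577,695.40.
Degree of combined leverage = contribution ÷ (EBIT − I) = $1,351,130.40 ÷ $577,695.40 = 2.3388.
%ΔEPS = DCL × %ΔSales = 2.3388 × +11.4% = +26.7%.

+26.7%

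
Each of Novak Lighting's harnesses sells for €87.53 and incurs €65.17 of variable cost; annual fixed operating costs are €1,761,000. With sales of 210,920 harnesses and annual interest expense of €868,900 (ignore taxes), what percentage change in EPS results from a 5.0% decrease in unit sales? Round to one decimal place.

At 210,920 units, contribution = 210,920 × €22.36 = €4,716,171.20.
EBIT = €4,716,171.20 − €1,761,000 = €2,955,171.20.
Interest = €868,900.00, so EBIT − I = €2,086,271.20.
Degree of combined leverage = contribution ÷ (EBIT − I) = €4,716,171.20 ÷ €2,086,271.20 = 2.2606.
%ΔEPS = DCL × %ΔSales = 2.2606 × -5.0% = -11.3%.

-11.3%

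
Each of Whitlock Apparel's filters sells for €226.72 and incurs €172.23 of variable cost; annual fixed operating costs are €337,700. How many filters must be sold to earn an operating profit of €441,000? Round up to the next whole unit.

Each unit contributes €226.72 − €172.23 = €54.49.
Required volume = (fixed costs + target profit) ÷ CM = (€337,700 + €441,000) ÷ €54.49 = 14,290.70, so 14,291 filters.

14,291 filters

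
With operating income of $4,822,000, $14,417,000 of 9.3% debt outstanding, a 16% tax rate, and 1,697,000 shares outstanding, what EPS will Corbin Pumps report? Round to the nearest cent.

$1.72

Pre-tax income = $4,822,000 − $1,340,781.00 = $3,481,219.00.
After tax at 16%: net income = $3,481,219.00 × 0.84 = $2,924,223.96.
EPS = $2,924,223.96 ÷ 1,697,000 = $1.72.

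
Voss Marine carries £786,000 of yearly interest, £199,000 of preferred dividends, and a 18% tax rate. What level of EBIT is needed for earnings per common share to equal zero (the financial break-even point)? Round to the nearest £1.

£1,028,683

Grossing the preferred dividend up to pre-tax terms: £199,000 / (1 − 0.18) = £242,682.93.
Financial break-even EBIT = interest + D_p ÷ (1 − t) = £786,000 + £242,682.93 = £1,028,682.93.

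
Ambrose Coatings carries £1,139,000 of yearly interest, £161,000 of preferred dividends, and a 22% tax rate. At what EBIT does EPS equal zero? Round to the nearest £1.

Grossing the preferred dividend up to pre-tax terms: £161,000 / (1 − 0.22) = £206,410.26.
EPS = 0 when EBIT covers interest plus the pre-tax preferred burden: £1,139,000 + £206,410.26 = £1,345,410.26.

£1,345,410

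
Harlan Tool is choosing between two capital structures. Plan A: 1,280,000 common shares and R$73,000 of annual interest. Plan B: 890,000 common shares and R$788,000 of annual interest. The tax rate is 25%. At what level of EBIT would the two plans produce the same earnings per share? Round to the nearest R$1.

R$2,419,667

At indifference, (EBIT − 73,000)(1 − t)/1,280,000 = (EBIT − 788,000)(1 − t)/890,000.
Cancelling (1 − t) and cross-multiplying: 890,000·(EBIT − 73,000) = 1,280,000·(EBIT − 788,000).
Solving, EBIT = (788,000·1,280,000 − 73,000·890,000) / (1,280,000 − 890,000) = 943,670,000,000 / 390,000 = 2,419,666.67.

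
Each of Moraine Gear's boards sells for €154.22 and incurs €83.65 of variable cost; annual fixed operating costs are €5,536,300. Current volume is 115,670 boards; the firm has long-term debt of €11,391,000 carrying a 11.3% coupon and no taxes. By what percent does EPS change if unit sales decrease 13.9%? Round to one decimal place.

At 115,670 units, contribution = 115,670 × €70.57 = €8,162,831.90.
Subtracting fixed costs: EBIT = €8,162,831.90 − €5,536,300 = €2,626,531.90.
Interest = €1,287,183.00, so EBIT − I = €1,339,348.90.
Degree of combined leverage = contribution ÷ (EBIT − I) = €8,162,831.90 ÷ €1,339,348.90 = 6.0946.
EPS therefore changes by 6.0946 × (-13.9%) = -84.7%.

-84.7%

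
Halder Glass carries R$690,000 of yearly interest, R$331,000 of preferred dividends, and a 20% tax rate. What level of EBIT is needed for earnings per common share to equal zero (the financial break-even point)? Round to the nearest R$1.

Preferred dividends are paid after tax, so their pre-tax equivalent is R$331,000 ÷ (1 − 0.20) = R$413,750.00.
Financial break-even EBIT = interest + D_p ÷ (1 − t) = R$690,000 + R$413,750.00 = R$1,103,750.00.

R$1,103,750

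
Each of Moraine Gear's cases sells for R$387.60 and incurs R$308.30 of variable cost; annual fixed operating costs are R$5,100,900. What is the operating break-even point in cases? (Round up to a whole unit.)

64,325 cases

Each unit contributes R$387.60 − R$308.30 = R$79.30.
Break-even volume = fixed costs ÷ CM per unit = R$5,100,900 ÷ R$79.30 = 64,324.09, so 64,325 cases.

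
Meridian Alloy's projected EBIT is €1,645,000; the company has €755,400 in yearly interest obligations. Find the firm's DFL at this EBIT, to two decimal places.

Annual interest charges come to €755,400.00.
Degree of financial leverage = EBIT / (EBIT − interest) = €1,645,000 / €889,600.00 = 1.8491.

1.85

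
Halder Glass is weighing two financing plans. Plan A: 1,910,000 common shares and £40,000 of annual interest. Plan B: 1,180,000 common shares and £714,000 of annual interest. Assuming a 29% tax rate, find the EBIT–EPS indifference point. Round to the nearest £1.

Set EPS_A = EPS_B: (EBIT − £40,000)(1 − 0.29) ÷ 1,910,000 = (EBIT − £714,000)(1 − 0.29) ÷ 1,180,000.
The (1 − t) factor cancels: (EBIT − 40,000) × 1,180,000 = (EBIT − 714,000) × 1,910,000.
EBIT × (1,910,000 − 1,180,000) = 714,000 × 1,910,000 − 40,000 × 1,180,000 = 1,316,540,000,000, so EBIT = 1,316,540,000,000 ÷ 730,000 = 1,803,479.45.

£1,803,479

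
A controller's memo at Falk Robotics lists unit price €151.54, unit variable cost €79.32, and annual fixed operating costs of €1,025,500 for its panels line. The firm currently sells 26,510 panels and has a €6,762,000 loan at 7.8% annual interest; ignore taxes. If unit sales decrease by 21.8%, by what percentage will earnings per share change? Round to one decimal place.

-115.4%

Total contribution margin = 26,510 × €72.22 = €1,914,552.20.
EBIT = €1,914,552.20 − €1,025,500 = €889,052.20.
Interest = €527,436.00, so EBIT − I = €361,616.20.
Degree of combined leverage = contribution ÷ (EBIT − I) = €1,914,552.20 ÷ €361,616.20 = 5.2944.
EPS therefore changes by 5.2944 × (-21.8%) = -115.4%.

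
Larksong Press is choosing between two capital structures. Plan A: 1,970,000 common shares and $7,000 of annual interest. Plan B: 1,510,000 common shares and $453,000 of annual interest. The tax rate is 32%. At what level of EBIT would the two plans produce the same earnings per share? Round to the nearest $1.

$1,917,043

At indifference, (EBIT − 7,000)(1 − t)/1,970,000 = (EBIT − 453,000)(1 − t)/1,510,000.
The (1 − t) factor cancels: (EBIT − 7,000) × 1,510,000 = (EBIT − 453,000) × 1,970,000.
EBIT × (1,970,000 − 1,510,000) = 453,000 × 1,970,000 − 7,000 × 1,510,000 = 881,840,000,000, so EBIT = 881,840,000,000 ÷ 460,000 = 1,917,043.48.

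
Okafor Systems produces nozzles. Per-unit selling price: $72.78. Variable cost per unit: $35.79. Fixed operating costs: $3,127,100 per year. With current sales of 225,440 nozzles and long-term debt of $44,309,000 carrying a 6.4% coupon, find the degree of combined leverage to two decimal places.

At 225,440 units, contribution = 225,440 × $36.99 = $8,339,025.60.
Operating income = contribution − fixed costs = $8,339,025.60 − $3,127,100 = $5,211,925.60. Interest = $2,835,776.00, so EBIT − I = $2,376,149.60.
DCL = contribution ÷ (EBIT − I) = $8,339,025.60 ÷ $2,376,149.60 = 3.5095.

3.51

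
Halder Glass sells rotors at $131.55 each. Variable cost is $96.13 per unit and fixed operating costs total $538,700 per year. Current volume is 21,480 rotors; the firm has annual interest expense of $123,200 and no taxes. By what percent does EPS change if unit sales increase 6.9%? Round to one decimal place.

+53.1%

At 21,480 units, contribution = 21,480 × $35.42 = $760,821.60.
Subtracting fixed costs: EBIT = $760,821.60 − $538,700 = $222,121.60.
After interest of $123,200.00, pre-tax earnings = $98,921.60.
DCL = total CM / (EBIT − I) = $760,821.60 / $98,921.60 = 7.6912.
%ΔEPS = DCL × %ΔSales = 7.6912 × +6.9% = +53.1%.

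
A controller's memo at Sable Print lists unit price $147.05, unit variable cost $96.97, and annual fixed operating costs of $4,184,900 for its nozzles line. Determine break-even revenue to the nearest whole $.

$12,288,130

CM per unit = $147.05 − $96.97 = $50.08; CM ratio = $50.08 / $147.05 = 0.3406.
Break-even revenue = fixed costs × price ÷ CM = $4,184,900 × $147.05 ÷ $50.08 = $12,288,130.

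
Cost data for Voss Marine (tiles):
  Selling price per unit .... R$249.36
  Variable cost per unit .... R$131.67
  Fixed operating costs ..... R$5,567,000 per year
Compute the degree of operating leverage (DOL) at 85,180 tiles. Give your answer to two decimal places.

Contribution at this volume is 85,180 × R$117.69 = R$10,024,834.20.
Subtracting fixed costs: EBIT = R$10,024,834.20 − R$5,567,000 = R$4,457,834.20.
So DOL = total CM / EBIT = R$10,024,834.20 / R$4,457,834.20 = 2.2488.

2.25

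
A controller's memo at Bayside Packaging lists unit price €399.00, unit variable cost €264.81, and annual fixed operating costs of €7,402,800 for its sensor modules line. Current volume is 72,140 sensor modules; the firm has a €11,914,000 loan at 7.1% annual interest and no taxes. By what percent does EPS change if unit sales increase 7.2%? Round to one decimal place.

Total contribution margin = 72,140 × €134.19 = €9,680,466.60.
Operating income = contribution − fixed costs = €9,680,466.60 − €7,402,800 = €2,277,666.60.
After interest of €845,894.00, pre-tax earnings = €1,431,772.60.
Degree of combined leverage = contribution ÷ (EBIT − I) = €9,680,466.60 ÷ €1,431,772.60 = 6.7612.
EPS therefore changes by 6.7612 × (+7.2%) = +48.7%.

+48.7%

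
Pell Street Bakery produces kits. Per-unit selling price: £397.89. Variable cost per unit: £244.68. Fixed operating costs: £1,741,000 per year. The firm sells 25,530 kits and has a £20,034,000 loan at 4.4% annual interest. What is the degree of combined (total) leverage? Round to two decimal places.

Contribution at this volume is 25,530 × £153.21 = £3,911,451.30.
Operating income = contribution − fixed costs = £3,911,451.30 − £1,741,000 = £2,170,451.30. Interest = £881,496.00, so EBIT − I = £1,288,955.30.
DCL = contribution ÷ (EBIT − I) = £3,911,451.30 ÷ £1,288,955.30 = 3.0346.

3.03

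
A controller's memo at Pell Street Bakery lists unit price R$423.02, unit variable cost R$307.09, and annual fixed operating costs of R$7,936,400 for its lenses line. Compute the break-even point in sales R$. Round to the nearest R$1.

R$28,959,337

CM per unit = R$423.02 − R$307.09 = R$115.93; CM ratio = R$115.93 / R$423.02 = 0.2741.
Break-even revenue = fixed costs × price ÷ CM = R$7,936,400 × R$423.02 ÷ R$115.93 = R$28,959,337.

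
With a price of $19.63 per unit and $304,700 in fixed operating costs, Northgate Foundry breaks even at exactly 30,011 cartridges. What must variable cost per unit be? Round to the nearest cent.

$9.48

Contribution per unit must be FC / Q = $304,700 / 30,011 = $10.1529.
Variable cost per unit = $19.63 − $10.1529 = $9.48.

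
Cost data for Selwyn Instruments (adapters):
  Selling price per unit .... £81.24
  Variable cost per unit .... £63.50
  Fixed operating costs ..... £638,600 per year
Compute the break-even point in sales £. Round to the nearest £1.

CM per unit = £81.24 − £63.50 = £17.74; CM ratio = £17.74 / £81.24 = 0.2184.
Break-even revenue = fixed costs × price ÷ CM = £638,600 × £81.24 ÷ £17.74 = £2,924,457.

£2,924,457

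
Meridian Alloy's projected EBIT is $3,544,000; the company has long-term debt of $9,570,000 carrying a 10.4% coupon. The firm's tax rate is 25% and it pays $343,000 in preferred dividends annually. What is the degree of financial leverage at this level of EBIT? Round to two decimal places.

Interest = $995,280.00.
Preferred dividends grossed up pre-tax: $343,000 / (1 − 0.25) = $457,333.33.
DFL = EBIT ÷ [EBIT − I − D_p/(1−t)] = $3,544,000 ÷ [$3,544,000 − $995,280.00 − $457,333.33] = $3,544,000 ÷ $2,091,386.67 = 1.6946.

1.69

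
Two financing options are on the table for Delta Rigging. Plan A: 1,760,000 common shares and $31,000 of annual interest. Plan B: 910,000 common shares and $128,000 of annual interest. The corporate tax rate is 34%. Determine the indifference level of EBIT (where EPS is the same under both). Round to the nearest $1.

$231,847

Set EPS_A = EPS_B: (EBIT − $31,000)(1 − 0.34) ÷ 1,760,000 = (EBIT − $128,000)(1 − 0.34) ÷ 910,000.
The (1 − t) factor cancels: (EBIT − 31,000) × 910,000 = (EBIT − 128,000) × 1,760,000.
EBIT × (1,760,000 − 910,000) = 128,000 × 1,760,000 − 31,000 × 910,000 = 197,070,000,000, so EBIT = 197,070,000,000 ÷ 850,000 = 231,847.06.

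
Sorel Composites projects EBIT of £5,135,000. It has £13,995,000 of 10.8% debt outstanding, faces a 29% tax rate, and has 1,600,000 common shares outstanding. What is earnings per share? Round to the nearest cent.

Interest = £1,511,460.00, so EBT = £5,135,000 − £1,511,460.00 = £3,623,540.00.
After tax at 29%: net income = £3,623,540.00 × 0.71 = £2,572,713.40.
EPS = £2,572,713.40 ÷ 1,600,000 = £1.61.

£1.61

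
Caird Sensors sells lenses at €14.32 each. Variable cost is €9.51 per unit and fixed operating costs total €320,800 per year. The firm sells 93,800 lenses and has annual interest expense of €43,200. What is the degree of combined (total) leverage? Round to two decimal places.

5.18

Contribution at this volume is 93,800 × €4.81 = €451,178.00.
Operating income = contribution − fixed costs = €451,178.00 − €320,800 = €130,378.00. Interest = €43,200.00.
DOL = €451,178.00 ÷ €130,378.00 = 3.4605; DFL = €130,378.00 ÷ €87,178.00 = 1.4955.
Combined leverage = 3.4605 × 1.4955 = 5.1752.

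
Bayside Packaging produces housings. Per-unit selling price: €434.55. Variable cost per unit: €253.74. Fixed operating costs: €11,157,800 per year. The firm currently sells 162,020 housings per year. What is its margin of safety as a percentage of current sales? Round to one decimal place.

Contribution margin per unit = €434.55 − €253.74 = €180.81. Break-even units = €11,157,800 ÷ €180.81 = 61,710.08; break-even revenue = 61,710.08 × €434.55 = €26,816,116.31.
Current sales = 162,020 × €434.55 = €70,405,791.00.
Margin of safety = (€70,405,791.00 − €26,816,116.31) ÷ €70,405,791.00 = 61.9%.

61.9%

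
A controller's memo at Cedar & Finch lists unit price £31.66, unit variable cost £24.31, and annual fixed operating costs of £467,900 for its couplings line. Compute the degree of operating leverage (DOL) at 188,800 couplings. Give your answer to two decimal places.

Contribution at this volume is 188,800 × £7.35 = £1,387,680.00.
EBIT = £1,387,680.00 − £467,900 = £919,780.00.
Degree of operating leverage = £1,387,680.00 / £919,780.00 = 1.5087.

1.51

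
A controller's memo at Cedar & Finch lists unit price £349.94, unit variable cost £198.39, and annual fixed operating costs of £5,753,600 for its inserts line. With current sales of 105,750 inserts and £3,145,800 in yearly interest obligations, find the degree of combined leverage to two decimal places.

Contribution at this volume is 105,750 × £151.55 = £16,026,412.50.
Subtracting fixed costs: EBIT = £16,026,412.50 − £5,753,600 = £10,272,812.50. Interest = £3,145,800.00.
DOL = £16,026,412.50 ÷ £10,272,812.50 = 1.5601; DFL = £10,272,812.50 ÷ £7,127,012.50 = 1.4414.
DCL = DOL × DFL = 1.5601 × 1.4414 = 2.2487.

2.25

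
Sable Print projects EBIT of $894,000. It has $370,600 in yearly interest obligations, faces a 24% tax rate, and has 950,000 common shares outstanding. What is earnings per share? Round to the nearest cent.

Pre-tax income = $894,000 − $370,600.00 = $523,400.00.
Net income = $523,400.00 × (1 − 0.24) = $397,784.00.
EPS = $397,784.00 ÷ 950,000 = $0.42.

$0.42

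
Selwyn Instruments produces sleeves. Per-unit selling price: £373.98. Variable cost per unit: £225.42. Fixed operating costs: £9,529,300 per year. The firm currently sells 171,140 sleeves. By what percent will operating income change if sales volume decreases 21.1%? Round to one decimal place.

-33.7%

Contribution at this volume is 171,140 × £148.56 = £25,424,558.40.
EBIT = £25,424,558.40 − £9,529,300 = £15,895,258.40.
Degree of operating leverage = £25,424,558.40 / £15,895,258.40 = 1.5995.
So EBIT moves 1.5995 × (-21.1%) = -33.7%.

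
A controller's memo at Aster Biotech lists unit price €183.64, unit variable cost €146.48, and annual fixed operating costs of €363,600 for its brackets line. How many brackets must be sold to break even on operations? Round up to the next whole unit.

9,785 brackets

Unit CM = price − variable cost = €183.64 − €146.48 = €37.16.
Units to break even: €363,600 ÷ €37.16 = 9,784.71, rounded up to 9,785.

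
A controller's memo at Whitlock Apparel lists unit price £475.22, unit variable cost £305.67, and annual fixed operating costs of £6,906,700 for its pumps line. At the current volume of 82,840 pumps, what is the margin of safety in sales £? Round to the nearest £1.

Unit CM = price − variable cost = £475.22 − £305.67 = £169.55. Break-even units = £6,906,700 ÷ £169.55 = 40,735.48; break-even revenue = 40,735.48 × £475.22 = £19,358,313.03.
Actual sales revenue = 82,840 × £475.22 = £39,367,224.80.
Margin of safety = £39,367,224.80 − £19,358,313.03 = £20,008,912.

£20,008,912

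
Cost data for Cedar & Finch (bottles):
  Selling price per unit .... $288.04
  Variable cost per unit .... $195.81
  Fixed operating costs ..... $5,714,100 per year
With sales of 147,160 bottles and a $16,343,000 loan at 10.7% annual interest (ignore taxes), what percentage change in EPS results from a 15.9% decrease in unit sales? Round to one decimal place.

At 147,160 units, contribution = 147,160 × $92.23 = $13,572,566.80.
EBIT = $13,572,566.80 − $5,714,100 = $7,858,466.80.
After interest of $1,748,701.00, pre-tax earnings = $6,109,765.80.
Degree of combined leverage = contribution ÷ (EBIT − I) = $13,572,566.80 ÷ $6,109,765.80 = 2.2215.
EPS therefore changes by 2.2215 × (-15.9%) = -35.3%.

-35.3%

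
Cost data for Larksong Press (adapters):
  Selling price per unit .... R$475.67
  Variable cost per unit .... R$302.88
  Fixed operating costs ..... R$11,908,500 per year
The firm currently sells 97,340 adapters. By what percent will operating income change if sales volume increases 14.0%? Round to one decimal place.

Total contribution margin = 97,340 × R$172.79 = R$16,819,378.60.
EBIT = R$16,819,378.60 − R$11,908,500 = R$4,910,878.60.
So DOL = total CM / EBIT = R$16,819,378.60 / R$4,910,878.60 = 3.4249.
%ΔEBIT = DOL × %ΔSales = 3.4249 × +14.0% = +47.9%.

+47.9%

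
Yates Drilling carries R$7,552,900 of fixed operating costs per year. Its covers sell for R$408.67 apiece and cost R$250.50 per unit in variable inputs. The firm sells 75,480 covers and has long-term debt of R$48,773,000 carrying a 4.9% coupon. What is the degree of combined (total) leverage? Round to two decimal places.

5.98

At 75,480 units, contribution = 75,480 × R$158.17 = R$11,938,671.60.
Subtracting fixed costs: EBIT = R$11,938,671.60 − R$7,552,900 = R$4,385,771.60. Interest = R$2,389,877.00, so EBIT − I = R$1,995,894.60.
DCL = contribution ÷ (EBIT − I) = R$11,938,671.60 ÷ R$1,995,894.60 = 5.9816.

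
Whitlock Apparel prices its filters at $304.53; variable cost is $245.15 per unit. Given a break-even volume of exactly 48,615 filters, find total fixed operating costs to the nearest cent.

$2,886,758.70

Each unit contributes $304.53 − $245.15 = $59.38.
Fixed costs = break-even units × CM = 48,615 × $59.38 = $2,886,758.70.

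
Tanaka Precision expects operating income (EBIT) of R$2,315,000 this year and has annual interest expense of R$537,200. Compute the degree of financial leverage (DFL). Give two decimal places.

Interest = R$537,200.00.
Degree of financial leverage = EBIT / (EBIT − interest) = R$2,315,000 / R$1,777,800.00 = 1.3022.

1.30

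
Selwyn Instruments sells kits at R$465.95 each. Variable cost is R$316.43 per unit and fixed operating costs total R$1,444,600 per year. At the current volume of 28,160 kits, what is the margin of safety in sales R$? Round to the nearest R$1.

R$8,619,337

Unit CM = price − variable cost = R$465.95 − R$316.43 = R$149.52. Break-even units = R$1,444,600 ÷ R$149.52 = 9,661.58; break-even revenue = 9,661.58 × R$465.95 = R$4,501,814.94.
Actual sales revenue = 28,160 × R$465.95 = R$13,121,152.00.
Margin of safety = R$13,121,152.00 − R$4,501,814.94 = R$8,619,337.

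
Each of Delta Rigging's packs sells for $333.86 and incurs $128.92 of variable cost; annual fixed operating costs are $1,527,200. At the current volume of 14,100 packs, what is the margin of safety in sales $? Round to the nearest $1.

Contribution margin per unit = $333.86 − $128.92 = $204.94. Break-even units = $1,527,200 ÷ $204.94 = 7,451.94; break-even revenue = 7,451.94 × $333.86 = $2,487,903.74.
Current sales = 14,100 × $333.86 = $4,707,426.00.
Margin of safety = $4,707,426.00 − $2,487,903.74 = $2,219,522.

$2,219,522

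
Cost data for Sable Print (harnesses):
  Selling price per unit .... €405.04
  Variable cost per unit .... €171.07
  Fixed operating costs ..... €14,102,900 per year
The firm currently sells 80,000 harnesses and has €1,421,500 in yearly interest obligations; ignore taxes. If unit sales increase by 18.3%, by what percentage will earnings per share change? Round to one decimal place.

Contribution at this volume is 80,000 × €233.97 = €18,717,600.00.
Operating income = contribution − fixed costs = €18,717,600.00 − €14,102,900 = €4,614,700.00.
After interest of €1,421,500.00, pre-tax earnings = €3,193,200.00.
Degree of combined leverage = contribution ÷ (EBIT − I) = €18,717,600.00 ÷ €3,193,200.00 = 5.8617.
EPS therefore changes by 5.8617 × (+18.3%) = +107.3%.

+107.3%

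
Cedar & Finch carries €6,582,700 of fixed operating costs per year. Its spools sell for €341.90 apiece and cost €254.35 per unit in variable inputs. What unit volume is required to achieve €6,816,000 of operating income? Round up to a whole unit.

Each unit contributes €341.90 − €254.35 = €87.55.
Need Q such that Q × €87.55 − €6,582,700 = €6,816,000, i.e. Q = €13,398,700 / €87.55 = 153,040.55 → 153,041.

153,041 spools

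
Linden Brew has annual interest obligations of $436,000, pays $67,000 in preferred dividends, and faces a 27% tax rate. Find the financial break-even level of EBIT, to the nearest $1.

Preferred dividends are paid after tax, so their pre-tax equivalent is $67,000 ÷ (1 − 0.27) = $91,780.82.
Financial break-even EBIT = interest + D_p ÷ (1 − t) = $436,000 + $91,780.82 = $527,780.82.

$527,781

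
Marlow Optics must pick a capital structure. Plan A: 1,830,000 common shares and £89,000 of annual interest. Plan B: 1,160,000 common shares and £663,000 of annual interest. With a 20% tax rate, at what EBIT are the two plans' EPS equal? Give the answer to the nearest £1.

Set EPS_A = EPS_B: (EBIT − £89,000)(1 − 0.20) ÷ 1,830,000 = (EBIT − £663,000)(1 − 0.20) ÷ 1,160,000.
The (1 − t) factor cancels: (EBIT − 89,000) × 1,160,000 = (EBIT − 663,000) × 1,830,000.
EBIT × (1,830,000 − 1,160,000) = 663,000 × 1,830,000 − 89,000 × 1,160,000 = 1,110,050,000,000, so EBIT = 1,110,050,000,000 ÷ 670,000 = 1,656,791.04.

£1,656,791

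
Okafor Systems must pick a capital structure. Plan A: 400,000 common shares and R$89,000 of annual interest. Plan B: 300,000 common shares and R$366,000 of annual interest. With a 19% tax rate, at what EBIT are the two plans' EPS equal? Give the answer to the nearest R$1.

R$1,197,000

Set EPS_A = EPS_B: (EBIT − R$89,000)(1 − 0.19) ÷ 400,000 = (EBIT − R$366,000)(1 − 0.19) ÷ 300,000.
The (1 − t) factor cancels: (EBIT − 89,000) × 300,000 = (EBIT − 366,000) × 400,000.
EBIT × (400,000 − 300,000) = 366,000 × 400,000 − 89,000 × 300,000 = 119,700,000,000, so EBIT = 119,700,000,000 ÷ 100,000 = 1,197,000.00.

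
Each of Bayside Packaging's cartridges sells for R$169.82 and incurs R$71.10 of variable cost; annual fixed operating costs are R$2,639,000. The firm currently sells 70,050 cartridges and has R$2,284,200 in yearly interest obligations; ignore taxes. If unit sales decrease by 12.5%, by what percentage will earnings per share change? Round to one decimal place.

Total contribution margin = 70,050 × R$98.72 = R$6,915,336.00.
Operating income = contribution − fixed costs = R$6,915,336.00 − R$2,639,000 = R$4,276,336.00.
Interest = R$2,284,200.00, so EBIT − I = R$1,992,136.00.
DCL = total CM / (EBIT − I) = R$6,915,336.00 / R$1,992,136.00 = 3.4713.
%ΔEPS = DCL × %ΔSales = 3.4713 × -12.5% = -43.4%.

-43.4%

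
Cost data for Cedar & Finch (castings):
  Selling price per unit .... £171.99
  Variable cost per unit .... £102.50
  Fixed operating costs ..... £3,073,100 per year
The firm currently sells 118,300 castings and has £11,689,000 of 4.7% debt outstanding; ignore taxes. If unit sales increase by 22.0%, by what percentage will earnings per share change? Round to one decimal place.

+39.3%

At 118,300 units, contribution = 118,300 × £69.49 = £8,220,667.00.
Subtracting fixed costs: EBIT = £8,220,667.00 − £3,073,100 = £5,147,567.00.
Interest = £549,383.00, so EBIT − I = £4,598,184.00.
DCL = total CM / (EBIT − I) = £8,220,667.00 / £4,598,184.00 = 1.7878.
%ΔEPS = DCL × %ΔSales = 1.7878 × +22.0% = +39.3%.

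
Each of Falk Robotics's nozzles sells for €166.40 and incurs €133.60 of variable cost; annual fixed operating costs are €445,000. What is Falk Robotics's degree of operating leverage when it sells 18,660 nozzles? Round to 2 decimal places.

Total contribution margin = 18,660 × €32.80 = €612,048.00.
Operating income = contribution − fixed costs = €612,048.00 − €445,000 = €167,048.00.
DOL = contribution ÷ EBIT = €612,048.00 ÷ €167,048.00 = 3.6639.

3.66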